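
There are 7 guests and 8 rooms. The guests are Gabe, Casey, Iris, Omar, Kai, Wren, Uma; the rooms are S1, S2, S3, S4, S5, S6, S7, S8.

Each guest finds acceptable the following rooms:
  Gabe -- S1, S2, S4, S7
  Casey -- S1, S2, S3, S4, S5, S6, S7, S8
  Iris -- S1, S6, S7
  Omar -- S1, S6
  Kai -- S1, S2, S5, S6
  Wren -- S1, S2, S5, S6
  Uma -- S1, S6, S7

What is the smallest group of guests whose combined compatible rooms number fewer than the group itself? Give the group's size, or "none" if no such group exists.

A matching saturating every guest exists, for instance Gabe→S4, Casey→S3, Iris→S6, Omar→S1, Kai→S2, Wren→S5, Uma→S7.
By Hall's marriage theorem, this means |N(S)| ≥ |S| for every subset S, so no violating subset exists.

none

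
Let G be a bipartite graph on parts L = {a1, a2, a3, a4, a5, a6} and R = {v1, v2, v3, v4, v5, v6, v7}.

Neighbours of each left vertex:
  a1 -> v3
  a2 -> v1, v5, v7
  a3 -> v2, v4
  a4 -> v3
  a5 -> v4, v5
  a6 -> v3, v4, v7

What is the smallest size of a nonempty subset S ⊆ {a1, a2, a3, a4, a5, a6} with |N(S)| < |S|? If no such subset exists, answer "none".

2

Take S = {a1, a4}. Its neighbourhood is {v3}, so |N(S)| = 1 < |S| = 2.
No single vertex violates Hall's condition since each has at least one neighbour, so 2 is the minimum.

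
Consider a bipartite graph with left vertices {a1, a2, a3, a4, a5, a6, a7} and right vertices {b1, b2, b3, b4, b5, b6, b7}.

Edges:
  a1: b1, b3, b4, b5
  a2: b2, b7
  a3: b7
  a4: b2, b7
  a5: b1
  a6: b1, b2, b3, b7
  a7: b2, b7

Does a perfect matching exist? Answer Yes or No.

No

The set {a2, a3, a4, a7} has only 2 neighbours ({b2, b7}), so by Hall's theorem at most 5 of the 7 left vertices can be matched.
Hence no matching covers every left vertex.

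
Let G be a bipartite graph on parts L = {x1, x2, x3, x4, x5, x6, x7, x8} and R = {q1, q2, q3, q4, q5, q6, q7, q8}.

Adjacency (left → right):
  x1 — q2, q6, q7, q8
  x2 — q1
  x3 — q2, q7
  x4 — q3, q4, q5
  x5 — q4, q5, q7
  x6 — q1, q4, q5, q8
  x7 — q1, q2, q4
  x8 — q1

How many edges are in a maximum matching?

A valid assignment of size 7: x1-q8, x2-q1, x3-q7, x4-q3, x5-q5, x6-q4, x7-q2.
The set {x2, x8} has only 1 neighbour ({q1}), so by Hall's theorem at most 7 of the 8 left vertices can be matched.

7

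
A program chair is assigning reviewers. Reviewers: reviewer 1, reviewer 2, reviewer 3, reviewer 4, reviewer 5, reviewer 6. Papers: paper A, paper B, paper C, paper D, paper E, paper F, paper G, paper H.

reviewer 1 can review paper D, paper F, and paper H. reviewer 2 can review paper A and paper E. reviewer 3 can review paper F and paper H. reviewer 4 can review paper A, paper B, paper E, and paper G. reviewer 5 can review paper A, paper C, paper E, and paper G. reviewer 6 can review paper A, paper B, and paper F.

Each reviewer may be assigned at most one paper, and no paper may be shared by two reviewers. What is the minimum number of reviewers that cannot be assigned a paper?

One maximum matching: reviewer 1–paper D, reviewer 2–paper A, reviewer 3–paper F, reviewer 4–paper E, reviewer 5–paper C, reviewer 6–paper B.
All 6 reviewers are matched, so no larger matching exists.
That matches 6 of the 6, leaving 0 unmatched; no matching can do better.

0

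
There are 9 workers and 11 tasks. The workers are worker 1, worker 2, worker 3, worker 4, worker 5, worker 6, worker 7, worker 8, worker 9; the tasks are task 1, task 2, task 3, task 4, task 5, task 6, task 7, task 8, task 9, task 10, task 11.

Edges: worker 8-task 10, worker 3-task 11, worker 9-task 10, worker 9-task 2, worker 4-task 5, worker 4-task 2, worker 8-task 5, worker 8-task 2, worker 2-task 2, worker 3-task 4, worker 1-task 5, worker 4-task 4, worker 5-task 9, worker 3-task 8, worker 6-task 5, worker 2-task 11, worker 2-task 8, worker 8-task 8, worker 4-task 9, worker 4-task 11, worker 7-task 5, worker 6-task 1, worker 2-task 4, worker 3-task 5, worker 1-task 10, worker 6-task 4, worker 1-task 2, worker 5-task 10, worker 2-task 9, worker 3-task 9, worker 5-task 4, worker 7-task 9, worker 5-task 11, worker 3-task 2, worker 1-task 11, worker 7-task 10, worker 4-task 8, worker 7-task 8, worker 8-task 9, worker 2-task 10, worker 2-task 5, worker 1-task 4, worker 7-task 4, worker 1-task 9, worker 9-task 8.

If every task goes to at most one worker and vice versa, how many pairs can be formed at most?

One maximum matching: worker 1→task 10, worker 2→task 11, worker 3→task 2, worker 4→task 5, worker 5→task 9, worker 6→task 1, worker 7→task 4, worker 8→task 8.
The set {worker 1, worker 2, worker 3, worker 4, worker 5, worker 7, worker 8, worker 9} has only 7 neighbours ({task 10, task 11, task 2, task 4, task 5, task 8, task 9}), so by Hall's theorem at most 8 of the 9 workers can be matched.

8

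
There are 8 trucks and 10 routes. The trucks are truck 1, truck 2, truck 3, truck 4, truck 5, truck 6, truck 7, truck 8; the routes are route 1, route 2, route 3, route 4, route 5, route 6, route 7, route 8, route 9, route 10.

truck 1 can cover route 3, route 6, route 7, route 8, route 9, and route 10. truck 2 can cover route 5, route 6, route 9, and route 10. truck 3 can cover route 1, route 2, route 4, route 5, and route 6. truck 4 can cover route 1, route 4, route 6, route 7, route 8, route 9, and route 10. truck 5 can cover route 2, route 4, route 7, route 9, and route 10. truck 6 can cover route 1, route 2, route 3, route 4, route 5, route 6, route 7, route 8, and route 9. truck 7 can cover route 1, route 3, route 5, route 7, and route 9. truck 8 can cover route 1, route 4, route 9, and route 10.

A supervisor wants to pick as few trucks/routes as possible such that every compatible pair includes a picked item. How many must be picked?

8

A maximum matching has 8 edges (e.g. truck 1–route 3, truck 2–route 9, truck 3–route 4, truck 4–route 8, truck 5–route 7, truck 6–route 2, truck 7–route 1, truck 8–route 10).
By König's theorem the minimum vertex cover has the same size. One such cover is {truck 1, truck 2, truck 3, truck 4, truck 5, truck 6, truck 7, truck 8}.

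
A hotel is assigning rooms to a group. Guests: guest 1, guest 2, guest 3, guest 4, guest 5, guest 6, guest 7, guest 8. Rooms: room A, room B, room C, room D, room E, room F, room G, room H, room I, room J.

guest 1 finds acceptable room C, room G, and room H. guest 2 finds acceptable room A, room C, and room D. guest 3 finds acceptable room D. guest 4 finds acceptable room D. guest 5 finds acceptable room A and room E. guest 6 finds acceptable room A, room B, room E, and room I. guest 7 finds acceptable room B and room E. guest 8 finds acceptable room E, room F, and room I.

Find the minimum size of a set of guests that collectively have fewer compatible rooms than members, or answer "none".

Take S = {guest 3, guest 4}. Its neighbourhood is {room D}, so |N(S)| = 1 < |S| = 2.
No single vertex violates Hall's condition since each has at least one neighbour, so 2 is the minimum.

2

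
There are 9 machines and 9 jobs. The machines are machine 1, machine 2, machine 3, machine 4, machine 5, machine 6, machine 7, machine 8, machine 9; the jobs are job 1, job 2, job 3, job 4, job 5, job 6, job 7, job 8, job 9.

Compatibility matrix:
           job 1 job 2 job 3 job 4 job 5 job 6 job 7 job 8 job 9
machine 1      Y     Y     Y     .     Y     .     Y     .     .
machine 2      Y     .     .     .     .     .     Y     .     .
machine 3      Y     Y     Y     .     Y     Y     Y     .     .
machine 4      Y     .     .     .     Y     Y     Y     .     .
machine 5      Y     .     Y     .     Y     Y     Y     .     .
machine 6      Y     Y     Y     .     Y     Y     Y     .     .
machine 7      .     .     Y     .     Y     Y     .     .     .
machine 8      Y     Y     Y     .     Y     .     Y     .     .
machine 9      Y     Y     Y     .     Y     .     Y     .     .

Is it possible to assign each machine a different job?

The set {machine 1, machine 2, machine 3, machine 4, machine 5, machine 6, machine 7, machine 8, machine 9} has only 6 neighbours ({job 1, job 2, job 3, job 5, job 6, job 7}), so by Hall's theorem at most 6 of the 9 machines can be matched.
Hence no matching covers every machine.

No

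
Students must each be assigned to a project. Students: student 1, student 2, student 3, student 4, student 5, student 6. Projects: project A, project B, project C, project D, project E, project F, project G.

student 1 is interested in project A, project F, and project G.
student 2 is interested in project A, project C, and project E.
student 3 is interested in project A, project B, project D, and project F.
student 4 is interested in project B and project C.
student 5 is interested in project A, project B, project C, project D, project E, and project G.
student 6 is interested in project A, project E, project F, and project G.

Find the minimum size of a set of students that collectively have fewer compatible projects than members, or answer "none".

A matching saturating every student exists, for instance student 1→project A, student 2→project C, student 3→project F, student 4→project B, student 5→project G, student 6→project E.
By Hall's marriage theorem, this means |N(S)| ≥ |S| for every subset S, so no violating subset exists.

none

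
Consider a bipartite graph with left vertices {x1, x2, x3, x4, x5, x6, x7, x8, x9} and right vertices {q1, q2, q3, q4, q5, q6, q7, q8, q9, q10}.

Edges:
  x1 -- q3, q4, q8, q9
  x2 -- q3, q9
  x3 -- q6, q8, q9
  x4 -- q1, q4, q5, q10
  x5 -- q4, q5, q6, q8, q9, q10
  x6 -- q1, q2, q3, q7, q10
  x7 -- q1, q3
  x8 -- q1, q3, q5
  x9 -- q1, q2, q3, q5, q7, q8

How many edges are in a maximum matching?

9

One maximum matching: x1-q4, x2-q9, x3-q8, x4-q10, x5-q6, x6-q1, x7-q3, x8-q5, x9-q7.
This saturates every left vertex, so 9 is the maximum.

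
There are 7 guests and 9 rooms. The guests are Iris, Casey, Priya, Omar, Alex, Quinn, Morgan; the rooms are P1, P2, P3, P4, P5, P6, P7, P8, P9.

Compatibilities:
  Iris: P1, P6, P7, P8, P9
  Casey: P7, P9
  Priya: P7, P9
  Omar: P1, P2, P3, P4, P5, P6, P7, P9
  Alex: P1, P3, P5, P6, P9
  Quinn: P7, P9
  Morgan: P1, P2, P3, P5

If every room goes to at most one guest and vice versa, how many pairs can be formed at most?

6

For example, pair Iris→P8, Casey→P7, Priya→P9, Omar→P2, Alex→P3, Morgan→P1.
The set {Casey, Priya, Quinn} has only 2 neighbours ({P7, P9}), so by Hall's theorem at most 6 of the 7 guests can be matched.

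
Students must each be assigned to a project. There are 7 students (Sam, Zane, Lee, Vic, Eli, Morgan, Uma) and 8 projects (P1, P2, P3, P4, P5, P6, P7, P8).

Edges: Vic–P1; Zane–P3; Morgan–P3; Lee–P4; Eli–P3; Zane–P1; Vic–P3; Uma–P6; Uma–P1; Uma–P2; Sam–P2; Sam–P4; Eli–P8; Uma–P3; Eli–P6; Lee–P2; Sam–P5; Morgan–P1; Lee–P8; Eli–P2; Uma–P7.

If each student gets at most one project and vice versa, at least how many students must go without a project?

1

For example, pair Sam→P5, Zane→P3, Lee→P4, Vic→P1, Eli→P8, Uma→P2.
The set {Zane, Vic, Morgan} has only 2 neighbours ({P1, P3}), so by Hall's theorem at most 6 of the 7 students can be matched.
That matches 6 of the 7, leaving 1 unmatched; no matching can do better.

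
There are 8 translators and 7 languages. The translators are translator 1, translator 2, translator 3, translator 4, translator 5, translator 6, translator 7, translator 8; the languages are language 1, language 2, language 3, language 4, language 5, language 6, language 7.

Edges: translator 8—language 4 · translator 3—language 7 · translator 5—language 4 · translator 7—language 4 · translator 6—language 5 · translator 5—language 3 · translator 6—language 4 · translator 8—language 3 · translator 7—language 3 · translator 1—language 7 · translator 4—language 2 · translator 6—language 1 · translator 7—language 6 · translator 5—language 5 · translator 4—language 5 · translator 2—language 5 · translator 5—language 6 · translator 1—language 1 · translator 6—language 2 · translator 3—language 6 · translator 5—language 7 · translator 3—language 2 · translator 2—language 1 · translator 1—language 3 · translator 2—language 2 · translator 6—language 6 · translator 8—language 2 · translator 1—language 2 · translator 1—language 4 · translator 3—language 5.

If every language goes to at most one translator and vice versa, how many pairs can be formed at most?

7

One maximum matching: translator 1-language 2, translator 2-language 1, translator 3-language 7, translator 4-language 5, translator 5-language 3, translator 6-language 4, translator 7-language 6.
The set {translator 1, translator 2, translator 3, translator 4, translator 5, translator 6, translator 7, translator 8} has only 7 neighbours ({language 1, language 2, language 3, language 4, language 5, language 6, language 7}), so by Hall's theorem at most 7 of the 8 translators can be matched.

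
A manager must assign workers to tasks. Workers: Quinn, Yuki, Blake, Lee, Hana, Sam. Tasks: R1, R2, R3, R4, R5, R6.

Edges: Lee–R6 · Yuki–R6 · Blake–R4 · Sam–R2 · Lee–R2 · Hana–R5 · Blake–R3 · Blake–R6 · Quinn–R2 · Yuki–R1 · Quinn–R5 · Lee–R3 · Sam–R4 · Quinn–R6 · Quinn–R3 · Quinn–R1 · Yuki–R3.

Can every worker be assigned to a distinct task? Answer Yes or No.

One maximum matching: Quinn→R3, Yuki→R1, Blake→R6, Lee→R2, Hana→R5, Sam→R4.
Every worker is matched, so this is a perfect matching.

Yes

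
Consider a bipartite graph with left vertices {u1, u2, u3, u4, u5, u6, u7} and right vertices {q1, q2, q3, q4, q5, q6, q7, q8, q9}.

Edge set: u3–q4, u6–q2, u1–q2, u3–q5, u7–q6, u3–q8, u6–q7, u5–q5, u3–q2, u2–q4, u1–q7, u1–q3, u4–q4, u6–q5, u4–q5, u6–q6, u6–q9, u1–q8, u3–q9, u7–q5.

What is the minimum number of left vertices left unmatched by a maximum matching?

For example, pair u1→q2, u2→q4, u3→q8, u4→q5, u6→q9, u7→q6.
The set {u2, u4, u5} has only 2 neighbours ({q4, q5}), so by Hall's theorem at most 6 of the 7 left vertices can be matched.
That matches 6 of the 7, leaving 1 unmatched; no matching can do better.

1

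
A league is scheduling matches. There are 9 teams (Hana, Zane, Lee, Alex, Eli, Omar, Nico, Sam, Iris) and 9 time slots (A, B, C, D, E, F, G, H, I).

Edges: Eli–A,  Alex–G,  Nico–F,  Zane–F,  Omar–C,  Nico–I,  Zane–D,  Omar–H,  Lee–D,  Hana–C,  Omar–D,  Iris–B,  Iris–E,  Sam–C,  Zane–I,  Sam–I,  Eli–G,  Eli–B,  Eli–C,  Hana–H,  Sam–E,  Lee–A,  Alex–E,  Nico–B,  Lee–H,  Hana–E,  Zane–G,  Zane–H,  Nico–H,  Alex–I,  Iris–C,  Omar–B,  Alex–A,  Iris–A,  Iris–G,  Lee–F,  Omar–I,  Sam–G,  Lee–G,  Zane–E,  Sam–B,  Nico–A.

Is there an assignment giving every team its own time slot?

One maximum matching: Hana→C, Zane→D, Lee→F, Alex→I, Eli→B, Omar→H, Nico→A, Sam→E, Iris→G.
Every team is matched, so this is a perfect matching.

Yes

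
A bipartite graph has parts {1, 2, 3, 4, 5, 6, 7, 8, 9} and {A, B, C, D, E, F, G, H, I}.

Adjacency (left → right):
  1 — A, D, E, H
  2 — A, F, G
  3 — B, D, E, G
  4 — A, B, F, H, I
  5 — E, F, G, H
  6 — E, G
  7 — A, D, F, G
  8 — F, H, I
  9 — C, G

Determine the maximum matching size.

9

One maximum matching: 1→E, 2→A, 3→B, 4→I, 5→H, 6→G, 7→D, 8→F, 9→C.
All 9 left vertices are matched, so no larger matching exists.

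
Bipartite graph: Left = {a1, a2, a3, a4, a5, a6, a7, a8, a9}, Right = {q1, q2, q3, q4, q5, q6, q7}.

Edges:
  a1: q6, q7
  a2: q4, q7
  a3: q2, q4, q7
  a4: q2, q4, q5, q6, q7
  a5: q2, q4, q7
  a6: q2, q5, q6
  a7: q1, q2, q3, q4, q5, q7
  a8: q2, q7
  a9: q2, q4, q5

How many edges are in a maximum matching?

One maximum matching: a1–q6, a2–q4, a3–q7, a4–q5, a5–q2, a7–q1.
The set {a1, a2, a3, a4, a5, a6, a8, a9} has only 5 neighbours ({q2, q4, q5, q6, q7}), so by Hall's theorem at most 6 of the 9 left vertices can be matched.

6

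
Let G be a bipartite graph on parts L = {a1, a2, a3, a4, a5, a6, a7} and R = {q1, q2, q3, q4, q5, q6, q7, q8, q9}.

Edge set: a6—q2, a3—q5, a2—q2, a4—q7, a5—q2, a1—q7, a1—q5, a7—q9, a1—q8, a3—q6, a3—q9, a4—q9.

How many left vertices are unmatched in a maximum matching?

2

One maximum matching: a1→q8, a2→q2, a3→q5, a4→q7, a7→q9.
The set {a2, a5, a6} has only 1 neighbour ({q2}), so by Hall's theorem at most 5 of the 7 left vertices can be matched.
That matches 5 of the 7, leaving 2 unmatched; no matching can do better.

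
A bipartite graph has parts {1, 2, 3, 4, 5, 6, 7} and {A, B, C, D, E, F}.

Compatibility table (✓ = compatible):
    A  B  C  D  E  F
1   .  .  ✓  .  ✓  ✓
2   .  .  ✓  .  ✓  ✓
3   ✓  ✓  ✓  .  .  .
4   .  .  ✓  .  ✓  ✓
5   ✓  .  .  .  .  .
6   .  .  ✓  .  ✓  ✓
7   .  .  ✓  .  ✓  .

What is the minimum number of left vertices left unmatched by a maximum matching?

For example, pair 1-F, 2-C, 3-B, 4-E, 5-A.
The set {1, 2, 4, 6, 7} has only 3 neighbours ({C, E, F}), so by Hall's theorem at most 5 of the 7 left vertices can be matched.
That matches 5 of the 7, leaving 2 unmatched; no matching can do better.

2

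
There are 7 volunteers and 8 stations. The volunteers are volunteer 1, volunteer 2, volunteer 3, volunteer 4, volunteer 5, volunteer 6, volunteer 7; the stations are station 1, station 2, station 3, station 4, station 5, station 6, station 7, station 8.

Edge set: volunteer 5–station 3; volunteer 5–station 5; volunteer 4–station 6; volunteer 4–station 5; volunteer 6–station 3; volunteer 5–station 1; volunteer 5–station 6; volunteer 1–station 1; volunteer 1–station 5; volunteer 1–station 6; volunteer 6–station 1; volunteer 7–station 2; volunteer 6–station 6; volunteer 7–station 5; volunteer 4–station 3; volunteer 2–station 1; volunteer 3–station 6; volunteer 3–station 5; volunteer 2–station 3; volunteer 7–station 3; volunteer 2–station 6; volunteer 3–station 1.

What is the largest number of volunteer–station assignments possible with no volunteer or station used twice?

A valid assignment of size 5: volunteer 1→station 6, volunteer 2→station 1, volunteer 3→station 5, volunteer 4→station 3, volunteer 7→station 2.
The set {volunteer 1, volunteer 2, volunteer 3, volunteer 4, volunteer 5, volunteer 6} has only 4 neighbours ({station 1, station 3, station 5, station 6}), so by Hall's theorem at most 5 of the 7 volunteers can be matched.

5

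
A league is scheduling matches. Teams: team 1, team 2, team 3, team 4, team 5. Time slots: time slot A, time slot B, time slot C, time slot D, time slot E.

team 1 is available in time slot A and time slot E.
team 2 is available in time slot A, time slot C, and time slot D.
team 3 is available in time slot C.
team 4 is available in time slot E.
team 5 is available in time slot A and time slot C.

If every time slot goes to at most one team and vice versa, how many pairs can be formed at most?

4

One maximum matching: team 1→time slot A, team 2→time slot D, team 3→time slot C, team 4→time slot E.
The set {team 1, team 3, team 4, team 5} has only 3 neighbours ({time slot A, time slot C, time slot E}), so by Hall's theorem at most 4 of the 5 teams can be matched.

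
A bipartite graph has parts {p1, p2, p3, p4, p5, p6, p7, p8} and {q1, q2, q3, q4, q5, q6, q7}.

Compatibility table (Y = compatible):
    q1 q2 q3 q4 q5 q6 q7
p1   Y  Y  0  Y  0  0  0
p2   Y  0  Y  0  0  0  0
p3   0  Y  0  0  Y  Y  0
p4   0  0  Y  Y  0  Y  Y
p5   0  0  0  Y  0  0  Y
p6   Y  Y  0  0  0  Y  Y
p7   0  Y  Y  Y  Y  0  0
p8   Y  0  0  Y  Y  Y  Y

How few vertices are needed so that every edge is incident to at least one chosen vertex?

7

The 7 edges p1–q4, p2–q3, p3–q5, p4–q6, p5–q7, p6–q1, p7–q2 form a matching, so any vertex cover needs at least 7 vertices (one per matched edge).
Conversely {q1, q2, q3, q4, q5, q6, q7} meets every edge and has exactly 7 vertices, so 7 is optimal.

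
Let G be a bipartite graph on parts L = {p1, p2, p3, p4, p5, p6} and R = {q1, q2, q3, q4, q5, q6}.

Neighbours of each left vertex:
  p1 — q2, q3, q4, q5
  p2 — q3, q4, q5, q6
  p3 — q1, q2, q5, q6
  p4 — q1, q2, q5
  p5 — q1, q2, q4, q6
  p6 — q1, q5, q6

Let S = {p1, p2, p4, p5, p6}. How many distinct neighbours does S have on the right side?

The union of neighbours of {p1, p2, p4, p5, p6} is {q1, q2, q3, q4, q5, q6}, which has 6 elements.
Since |N(S)| = 6 ≥ |S| = 5, Hall's condition holds for this subset.

6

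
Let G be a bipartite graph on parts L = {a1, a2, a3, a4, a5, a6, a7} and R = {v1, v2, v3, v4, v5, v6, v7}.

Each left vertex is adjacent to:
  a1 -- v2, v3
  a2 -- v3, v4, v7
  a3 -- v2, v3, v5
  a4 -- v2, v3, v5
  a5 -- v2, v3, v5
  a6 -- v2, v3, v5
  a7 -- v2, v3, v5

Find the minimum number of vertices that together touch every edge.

4

{a2, v2, v3, v5} is a vertex cover of size 4: every edge has an endpoint in this set.
No smaller cover exists because a1–v3, a2–v7, a3–v5, a4–v2 is a matching of size 4, and a cover must include an endpoint of each of these disjoint edges (König's theorem).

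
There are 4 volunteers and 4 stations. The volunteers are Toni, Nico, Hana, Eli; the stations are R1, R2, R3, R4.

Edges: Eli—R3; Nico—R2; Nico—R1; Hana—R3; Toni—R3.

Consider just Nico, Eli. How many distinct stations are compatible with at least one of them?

3

The union of neighbours of {Nico, Eli} is {R1, R2, R3}, which has 3 elements.
Since |N(S)| = 3 ≥ |S| = 2, Hall's condition holds for this subset.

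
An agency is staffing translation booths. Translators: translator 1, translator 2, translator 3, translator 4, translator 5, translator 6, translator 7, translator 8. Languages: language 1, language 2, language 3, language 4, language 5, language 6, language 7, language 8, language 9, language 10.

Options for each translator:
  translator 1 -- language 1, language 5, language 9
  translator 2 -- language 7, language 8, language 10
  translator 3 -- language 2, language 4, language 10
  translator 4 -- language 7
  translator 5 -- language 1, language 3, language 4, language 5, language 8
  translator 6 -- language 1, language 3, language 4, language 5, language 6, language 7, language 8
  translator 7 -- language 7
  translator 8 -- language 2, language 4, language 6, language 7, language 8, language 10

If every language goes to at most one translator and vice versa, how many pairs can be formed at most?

For example, pair translator 1-language 9, translator 2-language 8, translator 3-language 10, translator 4-language 7, translator 5-language 3, translator 6-language 6, translator 8-language 2.
The set {translator 4, translator 7} has only 1 neighbour ({language 7}), so by Hall's theorem at most 7 of the 8 translators can be matched.

7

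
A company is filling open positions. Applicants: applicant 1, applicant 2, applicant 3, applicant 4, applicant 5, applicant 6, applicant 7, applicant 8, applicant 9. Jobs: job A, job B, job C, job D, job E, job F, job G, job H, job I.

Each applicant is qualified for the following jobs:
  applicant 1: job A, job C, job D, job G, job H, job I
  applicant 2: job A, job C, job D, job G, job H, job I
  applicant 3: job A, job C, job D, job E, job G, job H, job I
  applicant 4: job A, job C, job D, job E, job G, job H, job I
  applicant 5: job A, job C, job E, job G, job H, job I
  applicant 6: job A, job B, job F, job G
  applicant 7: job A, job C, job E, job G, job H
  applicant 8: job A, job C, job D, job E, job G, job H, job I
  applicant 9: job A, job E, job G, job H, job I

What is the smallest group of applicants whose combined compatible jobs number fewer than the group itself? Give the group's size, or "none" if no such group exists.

Take S = {applicant 1, applicant 2, applicant 3, applicant 4, applicant 5, applicant 7, applicant 8, applicant 9}. Its neighbourhood is {job A, job C, job D, job E, job G, job H, job I}, so |N(S)| = 7 < |S| = 8.
Every subset of size less than 8 has at least as many neighbours as members, so 8 is the minimum.

8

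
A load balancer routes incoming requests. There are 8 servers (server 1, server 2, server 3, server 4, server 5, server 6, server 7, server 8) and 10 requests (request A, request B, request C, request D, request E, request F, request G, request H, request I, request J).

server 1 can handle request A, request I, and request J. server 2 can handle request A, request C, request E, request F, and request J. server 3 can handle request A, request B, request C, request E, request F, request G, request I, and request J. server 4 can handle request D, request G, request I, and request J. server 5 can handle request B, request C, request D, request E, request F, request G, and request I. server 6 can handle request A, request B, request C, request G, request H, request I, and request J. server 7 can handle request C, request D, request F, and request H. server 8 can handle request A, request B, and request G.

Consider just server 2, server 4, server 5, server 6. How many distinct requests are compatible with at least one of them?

10

The union of neighbours of {server 2, server 4, server 5, server 6} is {request A, request B, request C, request D, request E, request F, request G, request H, request I, request J}, which has 10 elements.
Since |N(S)| = 10 ≥ |S| = 4, Hall's condition holds for this subset.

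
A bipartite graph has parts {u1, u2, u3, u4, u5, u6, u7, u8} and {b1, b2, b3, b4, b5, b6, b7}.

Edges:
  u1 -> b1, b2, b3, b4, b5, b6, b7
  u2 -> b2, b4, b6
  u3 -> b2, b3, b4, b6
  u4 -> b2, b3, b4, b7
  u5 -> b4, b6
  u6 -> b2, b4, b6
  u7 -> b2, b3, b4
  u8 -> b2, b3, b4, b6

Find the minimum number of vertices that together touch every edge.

6

A maximum matching has 6 edges (e.g. u1–b1, u2–b2, u3–b3, u4–b7, u5–b4, u6–b6).
By König's theorem the minimum vertex cover has the same size. One such cover is {u1, u4, b2, b3, b4, b6}.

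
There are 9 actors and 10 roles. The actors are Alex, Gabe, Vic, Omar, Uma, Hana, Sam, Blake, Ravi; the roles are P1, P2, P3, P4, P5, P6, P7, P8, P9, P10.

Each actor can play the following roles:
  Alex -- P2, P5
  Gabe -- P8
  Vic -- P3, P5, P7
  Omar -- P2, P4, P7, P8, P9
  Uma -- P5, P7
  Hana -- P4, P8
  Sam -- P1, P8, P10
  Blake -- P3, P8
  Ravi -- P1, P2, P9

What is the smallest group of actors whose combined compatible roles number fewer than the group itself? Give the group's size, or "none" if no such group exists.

none

A matching saturating every actor exists, for instance Alex→P2, Gabe→P8, Vic→P5, Omar→P9, Uma→P7, Hana→P4, Sam→P10, Blake→P3, Ravi→P1.
By Hall's marriage theorem, this means |N(S)| ≥ |S| for every subset S, so no violating subset exists.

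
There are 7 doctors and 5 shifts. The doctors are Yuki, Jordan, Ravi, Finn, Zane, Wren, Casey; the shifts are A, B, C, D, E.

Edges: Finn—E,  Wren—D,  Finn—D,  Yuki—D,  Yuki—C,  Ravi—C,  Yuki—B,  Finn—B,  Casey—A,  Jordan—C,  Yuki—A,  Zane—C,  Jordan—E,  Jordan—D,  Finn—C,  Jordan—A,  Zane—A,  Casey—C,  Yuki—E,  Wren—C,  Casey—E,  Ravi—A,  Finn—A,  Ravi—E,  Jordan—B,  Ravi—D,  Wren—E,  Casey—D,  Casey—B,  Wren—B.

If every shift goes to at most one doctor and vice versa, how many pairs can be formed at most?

5

For example, pair Yuki→A, Jordan→D, Ravi→E, Finn→B, Zane→C.
The set {Yuki, Jordan, Ravi, Finn, Zane, Wren, Casey} has only 5 neighbours ({A, B, C, D, E}), so by Hall's theorem at most 5 of the 7 doctors can be matched.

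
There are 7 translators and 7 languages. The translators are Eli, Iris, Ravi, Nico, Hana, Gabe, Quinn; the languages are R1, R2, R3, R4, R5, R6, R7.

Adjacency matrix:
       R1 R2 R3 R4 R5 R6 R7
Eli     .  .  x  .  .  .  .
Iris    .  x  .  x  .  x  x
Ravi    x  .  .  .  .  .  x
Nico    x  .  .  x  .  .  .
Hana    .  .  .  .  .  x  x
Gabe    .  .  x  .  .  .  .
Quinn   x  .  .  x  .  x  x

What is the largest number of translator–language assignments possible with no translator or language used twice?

6

For example, pair Eli→R3, Iris→R2, Ravi→R1, Nico→R4, Hana→R6, Quinn→R7.
The set {Eli, Gabe} has only 1 neighbour ({R3}), so by Hall's theorem at most 6 of the 7 translators can be matched.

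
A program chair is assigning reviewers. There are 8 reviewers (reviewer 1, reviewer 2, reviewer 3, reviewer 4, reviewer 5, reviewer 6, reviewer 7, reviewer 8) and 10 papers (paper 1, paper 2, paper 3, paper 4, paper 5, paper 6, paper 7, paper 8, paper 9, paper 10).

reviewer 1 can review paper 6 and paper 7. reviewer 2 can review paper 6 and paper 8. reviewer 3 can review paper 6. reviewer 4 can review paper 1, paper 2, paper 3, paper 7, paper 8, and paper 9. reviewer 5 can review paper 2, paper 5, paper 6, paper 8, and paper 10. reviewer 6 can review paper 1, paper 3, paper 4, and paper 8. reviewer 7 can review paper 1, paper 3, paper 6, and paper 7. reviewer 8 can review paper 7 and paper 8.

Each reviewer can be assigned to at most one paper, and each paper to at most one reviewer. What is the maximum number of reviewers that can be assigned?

One maximum matching: reviewer 1→paper 7, reviewer 2→paper 8, reviewer 3→paper 6, reviewer 4→paper 9, reviewer 5→paper 2, reviewer 6→paper 4, reviewer 7→paper 1.
The set {reviewer 1, reviewer 2, reviewer 3, reviewer 8} has only 3 neighbours ({paper 6, paper 7, paper 8}), so by Hall's theorem at most 7 of the 8 reviewers can be matched.

7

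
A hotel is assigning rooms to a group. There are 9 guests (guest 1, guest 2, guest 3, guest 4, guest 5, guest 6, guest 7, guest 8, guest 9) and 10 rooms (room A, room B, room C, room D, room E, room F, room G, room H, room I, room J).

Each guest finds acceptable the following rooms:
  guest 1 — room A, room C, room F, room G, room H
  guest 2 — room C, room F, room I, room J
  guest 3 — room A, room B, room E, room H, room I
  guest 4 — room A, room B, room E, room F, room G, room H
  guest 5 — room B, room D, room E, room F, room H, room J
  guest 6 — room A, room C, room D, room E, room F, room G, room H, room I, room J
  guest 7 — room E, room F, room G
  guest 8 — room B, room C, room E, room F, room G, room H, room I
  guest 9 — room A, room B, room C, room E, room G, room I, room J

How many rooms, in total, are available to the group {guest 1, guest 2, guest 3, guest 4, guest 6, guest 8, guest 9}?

The union of neighbours of {guest 1, guest 2, guest 3, guest 4, guest 6, guest 8, guest 9} is {room A, room B, room C, room D, room E, room F, room G, room H, room I, room J}, which has 10 elements.
Since |N(S)| = 10 ≥ |S| = 7, Hall's condition holds for this subset.

10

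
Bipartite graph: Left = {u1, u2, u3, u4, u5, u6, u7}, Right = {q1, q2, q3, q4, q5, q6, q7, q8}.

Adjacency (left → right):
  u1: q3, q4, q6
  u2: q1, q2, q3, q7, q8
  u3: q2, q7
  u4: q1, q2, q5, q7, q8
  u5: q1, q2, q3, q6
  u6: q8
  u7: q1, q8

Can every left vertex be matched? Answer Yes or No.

Yes

A valid assignment of size 7: u1–q4, u2–q7, u3–q2, u4–q5, u5–q6, u6–q8, u7–q1.
Every left vertex is matched, so this matching saturates all of them.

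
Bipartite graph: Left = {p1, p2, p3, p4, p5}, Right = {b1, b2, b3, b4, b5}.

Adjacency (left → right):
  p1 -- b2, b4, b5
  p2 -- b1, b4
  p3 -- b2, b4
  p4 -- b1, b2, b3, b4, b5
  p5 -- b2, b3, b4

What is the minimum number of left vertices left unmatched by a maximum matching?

For example, pair p1-b5, p2-b4, p3-b2, p4-b1, p5-b3.
This saturates every left vertex, so 5 is the maximum.
That matches 5 of the 5, leaving 0 unmatched; no matching can do better.

0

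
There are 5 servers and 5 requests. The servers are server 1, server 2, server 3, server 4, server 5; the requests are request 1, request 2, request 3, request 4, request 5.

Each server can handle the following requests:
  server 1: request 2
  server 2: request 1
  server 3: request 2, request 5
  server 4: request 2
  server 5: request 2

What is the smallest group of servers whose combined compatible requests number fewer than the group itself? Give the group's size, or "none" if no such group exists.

2

Take S = {server 1, server 4}. Its neighbourhood is {request 2}, so |N(S)| = 1 < |S| = 2.
No single vertex violates Hall's condition since each has at least one neighbour, so 2 is the minimum.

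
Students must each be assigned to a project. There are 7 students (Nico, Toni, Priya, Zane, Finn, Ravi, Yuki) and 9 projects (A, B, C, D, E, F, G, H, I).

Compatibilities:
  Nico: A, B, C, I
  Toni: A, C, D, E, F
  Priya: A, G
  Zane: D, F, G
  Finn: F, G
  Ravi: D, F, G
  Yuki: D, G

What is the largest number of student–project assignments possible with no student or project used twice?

A valid assignment of size 6: Nico-I, Toni-E, Priya-A, Zane-D, Finn-G, Ravi-F.
The set {Zane, Finn, Ravi, Yuki} has only 3 neighbours ({D, F, G}), so by Hall's theorem at most 6 of the 7 students can be matched.

6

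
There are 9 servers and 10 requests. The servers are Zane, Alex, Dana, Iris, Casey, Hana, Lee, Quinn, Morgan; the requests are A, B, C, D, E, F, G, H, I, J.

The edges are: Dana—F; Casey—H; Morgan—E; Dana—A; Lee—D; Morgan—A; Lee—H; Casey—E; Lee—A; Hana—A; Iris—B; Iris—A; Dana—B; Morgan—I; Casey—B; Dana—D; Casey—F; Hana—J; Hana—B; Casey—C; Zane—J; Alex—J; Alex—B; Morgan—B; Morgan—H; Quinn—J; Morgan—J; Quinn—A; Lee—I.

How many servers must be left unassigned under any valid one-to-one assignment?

2

One maximum matching: Zane→J, Alex→B, Dana→F, Iris→A, Casey→H, Lee→I, Morgan→E.
The set {Zane, Alex, Iris, Hana, Quinn} has only 3 neighbours ({A, B, J}), so by Hall's theorem at most 7 of the 9 servers can be matched.
That matches 7 of the 9, leaving 2 unmatched; no matching can do better.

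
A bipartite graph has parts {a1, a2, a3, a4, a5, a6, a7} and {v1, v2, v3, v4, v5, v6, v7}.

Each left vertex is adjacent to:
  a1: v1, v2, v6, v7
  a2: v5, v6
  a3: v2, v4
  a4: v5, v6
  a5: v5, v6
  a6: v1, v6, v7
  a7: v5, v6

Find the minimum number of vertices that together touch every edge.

{a1, a3, a6, v5, v6} is a vertex cover of size 5: every edge has an endpoint in this set.
No smaller cover exists because a1–v2, a2–v5, a3–v4, a4–v6, a6–v7 is a matching of size 5, and a cover must include an endpoint of each of these disjoint edges (König's theorem).

5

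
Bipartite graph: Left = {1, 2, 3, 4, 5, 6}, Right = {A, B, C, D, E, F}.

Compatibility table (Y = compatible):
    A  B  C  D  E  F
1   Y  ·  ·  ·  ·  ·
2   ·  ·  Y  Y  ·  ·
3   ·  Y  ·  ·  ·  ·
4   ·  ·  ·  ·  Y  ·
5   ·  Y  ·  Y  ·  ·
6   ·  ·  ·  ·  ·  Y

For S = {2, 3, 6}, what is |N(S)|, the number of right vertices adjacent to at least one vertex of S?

The union of neighbours of {2, 3, 6} is {B, C, D, F}, which has 4 elements.
Since |N(S)| = 4 ≥ |S| = 3, Hall's condition holds for this subset.

4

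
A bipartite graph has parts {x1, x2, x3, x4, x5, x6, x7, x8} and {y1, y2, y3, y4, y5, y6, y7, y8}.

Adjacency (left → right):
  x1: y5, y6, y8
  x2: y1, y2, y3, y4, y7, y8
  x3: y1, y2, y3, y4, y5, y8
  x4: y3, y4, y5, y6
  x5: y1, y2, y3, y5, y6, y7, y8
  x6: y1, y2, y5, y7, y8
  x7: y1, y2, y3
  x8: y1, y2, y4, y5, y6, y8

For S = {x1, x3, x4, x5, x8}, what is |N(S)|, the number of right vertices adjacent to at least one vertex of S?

The union of neighbours of {x1, x3, x4, x5, x8} is {y1, y2, y3, y4, y5, y6, y7, y8}, which has 8 elements.
Since |N(S)| = 8 ≥ |S| = 5, Hall's condition holds for this subset.

8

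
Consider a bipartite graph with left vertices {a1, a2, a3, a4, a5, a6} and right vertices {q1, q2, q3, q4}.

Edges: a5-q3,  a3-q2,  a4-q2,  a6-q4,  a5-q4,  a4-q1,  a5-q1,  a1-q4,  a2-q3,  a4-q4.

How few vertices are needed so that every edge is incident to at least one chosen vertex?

4

The 4 edges a1–q4, a2–q3, a3–q2, a4–q1 form a matching, so any vertex cover needs at least 4 vertices (one per matched edge).
Conversely {q1, q2, q3, q4} meets every edge and has exactly 4 vertices, so 4 is optimal.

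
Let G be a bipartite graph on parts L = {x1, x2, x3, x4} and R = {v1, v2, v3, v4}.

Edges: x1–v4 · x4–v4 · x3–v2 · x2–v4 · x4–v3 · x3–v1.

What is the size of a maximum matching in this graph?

A valid assignment of size 3: x1-v4, x3-v2, x4-v3.
The set {x1, x2} has only 1 neighbour ({v4}), so by Hall's theorem at most 3 of the 4 left vertices can be matched.

3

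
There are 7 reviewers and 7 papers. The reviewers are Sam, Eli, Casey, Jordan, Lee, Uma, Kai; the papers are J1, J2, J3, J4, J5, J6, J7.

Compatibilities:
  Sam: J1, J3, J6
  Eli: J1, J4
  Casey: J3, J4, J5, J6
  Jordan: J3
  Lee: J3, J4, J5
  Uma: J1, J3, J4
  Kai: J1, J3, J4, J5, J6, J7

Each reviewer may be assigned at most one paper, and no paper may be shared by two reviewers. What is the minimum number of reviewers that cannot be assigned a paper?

1

For example, pair Sam–J1, Eli–J4, Casey–J6, Jordan–J3, Lee–J5, Kai–J7.
The set {Sam, Eli, Casey, Jordan, Lee, Uma} has only 5 neighbours ({J1, J3, J4, J5, J6}), so by Hall's theorem at most 6 of the 7 reviewers can be matched.
That matches 6 of the 7, leaving 1 unmatched; no matching can do better.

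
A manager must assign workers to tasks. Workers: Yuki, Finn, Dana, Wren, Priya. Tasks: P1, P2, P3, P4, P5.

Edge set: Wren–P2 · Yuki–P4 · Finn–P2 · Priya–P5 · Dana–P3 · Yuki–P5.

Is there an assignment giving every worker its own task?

The set {Finn, Wren} has only 1 neighbour ({P2}), so by Hall's theorem at most 4 of the 5 workers can be matched.
Hence no matching covers every worker.

No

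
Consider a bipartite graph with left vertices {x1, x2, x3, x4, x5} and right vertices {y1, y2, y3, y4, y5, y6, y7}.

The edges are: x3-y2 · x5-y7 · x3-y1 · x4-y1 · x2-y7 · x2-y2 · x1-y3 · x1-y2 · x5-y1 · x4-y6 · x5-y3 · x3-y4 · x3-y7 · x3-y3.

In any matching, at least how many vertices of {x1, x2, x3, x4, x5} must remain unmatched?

A valid assignment of size 5: x1–y2, x2–y7, x3–y4, x4–y1, x5–y3.
This saturates every left vertex, so 5 is the maximum.
That matches 5 of the 5, leaving 0 unmatched; no matching can do better.

0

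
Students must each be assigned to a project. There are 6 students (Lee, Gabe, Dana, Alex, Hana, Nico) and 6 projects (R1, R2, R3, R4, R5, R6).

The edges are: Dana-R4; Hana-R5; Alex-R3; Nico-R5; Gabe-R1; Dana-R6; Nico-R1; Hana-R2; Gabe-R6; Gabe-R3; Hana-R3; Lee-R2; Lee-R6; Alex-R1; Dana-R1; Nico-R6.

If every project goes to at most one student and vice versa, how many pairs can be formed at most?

A valid assignment of size 6: Lee-R2, Gabe-R6, Dana-R4, Alex-R1, Hana-R3, Nico-R5.
All 6 students are matched, so no larger matching exists.

6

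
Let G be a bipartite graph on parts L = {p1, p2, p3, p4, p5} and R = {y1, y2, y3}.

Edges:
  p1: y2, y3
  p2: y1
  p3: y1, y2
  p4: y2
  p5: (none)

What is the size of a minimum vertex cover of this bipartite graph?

3

A maximum matching has 3 edges (e.g. p1–y3, p2–y1, p3–y2).
By König's theorem the minimum vertex cover has the same size. One such cover is {p1, y1, y2}.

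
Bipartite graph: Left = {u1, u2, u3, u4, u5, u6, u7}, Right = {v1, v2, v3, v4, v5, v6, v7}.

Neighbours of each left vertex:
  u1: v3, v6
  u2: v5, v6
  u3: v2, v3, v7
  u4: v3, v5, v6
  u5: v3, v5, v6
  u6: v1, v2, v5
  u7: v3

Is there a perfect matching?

The set {u1, u2, u4, u5, u7} has only 3 neighbours ({v3, v5, v6}), so by Hall's theorem at most 5 of the 7 left vertices can be matched.
Hence no matching covers every left vertex.

No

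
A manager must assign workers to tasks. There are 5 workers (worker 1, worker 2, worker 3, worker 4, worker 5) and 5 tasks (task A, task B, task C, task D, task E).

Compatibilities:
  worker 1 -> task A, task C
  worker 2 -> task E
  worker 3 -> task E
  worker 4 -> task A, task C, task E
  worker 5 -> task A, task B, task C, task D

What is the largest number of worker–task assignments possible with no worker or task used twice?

4

One maximum matching: worker 1-task C, worker 2-task E, worker 4-task A, worker 5-task D.
The set {worker 2, worker 3} has only 1 neighbour ({task E}), so by Hall's theorem at most 4 of the 5 workers can be matched.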